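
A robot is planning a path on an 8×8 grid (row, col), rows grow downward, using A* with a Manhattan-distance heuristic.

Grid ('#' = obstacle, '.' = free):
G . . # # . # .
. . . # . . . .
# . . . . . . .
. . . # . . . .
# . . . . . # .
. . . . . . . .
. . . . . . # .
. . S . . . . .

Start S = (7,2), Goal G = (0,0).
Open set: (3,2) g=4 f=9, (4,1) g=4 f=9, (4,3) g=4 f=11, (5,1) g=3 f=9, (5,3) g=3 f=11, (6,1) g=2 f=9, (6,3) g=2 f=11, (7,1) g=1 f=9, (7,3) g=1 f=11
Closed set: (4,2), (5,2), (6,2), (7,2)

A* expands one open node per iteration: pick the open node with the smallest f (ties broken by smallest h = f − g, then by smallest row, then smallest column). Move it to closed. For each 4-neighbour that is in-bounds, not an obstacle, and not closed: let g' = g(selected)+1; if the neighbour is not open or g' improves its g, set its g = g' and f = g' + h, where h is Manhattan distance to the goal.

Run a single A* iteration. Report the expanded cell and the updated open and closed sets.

expanded=(3,2); open=[(2,2) g=5 f=9, (3,1) g=5 f=9, (4,1) g=4 f=9, (4,3) g=4 f=11, (5,1) g=3 f=9, (5,3) g=3 f=11, (6,1) g=2 f=9, (6,3) g=2 f=11, (7,1) g=1 f=9, (7,3) g=1 f=11]; closed=[(3,2), (4,2), (5,2), (6,2), (7,2)]

step 1: expand (3,2) (f=9, h=5) → closed; open now [(2,2) g=5 f=9, (3,1) g=5 f=9, (4,1) g=4 f=9, (4,3) g=4 f=11, (5,1) g=3 f=9, (5,3) g=3 f=11, (6,1) g=2 f=9, (6,3) g=2 f=11, (7,1) g=1 f=9, (7,3) g=1 f=11]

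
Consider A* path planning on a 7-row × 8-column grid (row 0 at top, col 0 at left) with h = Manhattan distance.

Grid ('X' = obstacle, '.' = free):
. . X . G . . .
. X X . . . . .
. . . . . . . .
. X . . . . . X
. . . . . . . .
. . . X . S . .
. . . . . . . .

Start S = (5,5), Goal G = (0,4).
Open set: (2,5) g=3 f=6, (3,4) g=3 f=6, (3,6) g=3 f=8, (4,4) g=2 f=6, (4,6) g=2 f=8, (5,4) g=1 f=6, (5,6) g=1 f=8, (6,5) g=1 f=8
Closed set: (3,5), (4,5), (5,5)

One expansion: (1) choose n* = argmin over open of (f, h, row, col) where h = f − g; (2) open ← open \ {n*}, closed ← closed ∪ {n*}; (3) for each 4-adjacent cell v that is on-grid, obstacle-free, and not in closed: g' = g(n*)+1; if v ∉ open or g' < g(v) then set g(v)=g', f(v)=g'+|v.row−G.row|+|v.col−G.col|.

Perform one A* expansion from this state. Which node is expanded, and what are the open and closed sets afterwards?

expanded=(2,5); open=[(1,5) g=4 f=6, (2,4) g=4 f=6, (2,6) g=4 f=8, (3,4) g=3 f=6, (3,6) g=3 f=8, (4,4) g=2 f=6, (4,6) g=2 f=8, (5,4) g=1 f=6, (5,6) g=1 f=8, (6,5) g=1 f=8]; closed=[(2,5), (3,5), (4,5), (5,5)]

step 1: expand (2,5) (f=6, h=3) → closed; open now [(1,5) g=4 f=6, (2,4) g=4 f=6, (2,6) g=4 f=8, (3,4) g=3 f=6, (3,6) g=3 f=8, (4,4) g=2 f=6, (4,6) g=2 f=8, (5,4) g=1 f=6, (5,6) g=1 f=8, (6,5) g=1 f=8]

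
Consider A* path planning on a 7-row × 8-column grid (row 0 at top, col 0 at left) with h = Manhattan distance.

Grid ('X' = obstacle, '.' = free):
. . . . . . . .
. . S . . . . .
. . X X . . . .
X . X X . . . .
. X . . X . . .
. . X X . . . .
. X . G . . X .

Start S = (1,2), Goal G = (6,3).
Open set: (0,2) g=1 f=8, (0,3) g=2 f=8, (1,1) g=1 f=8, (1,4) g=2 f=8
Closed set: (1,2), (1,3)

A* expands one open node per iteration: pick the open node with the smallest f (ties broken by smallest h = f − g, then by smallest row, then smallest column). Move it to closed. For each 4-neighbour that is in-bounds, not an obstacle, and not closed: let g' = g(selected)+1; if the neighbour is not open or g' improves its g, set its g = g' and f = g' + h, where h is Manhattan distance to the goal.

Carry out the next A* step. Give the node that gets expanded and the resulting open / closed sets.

step 1: expand (0,3) (f=8, h=6) → closed; open now [(0,2) g=1 f=8, (0,4) g=3 f=10, (1,1) g=1 f=8, (1,4) g=2 f=8]

expanded=(0,3); open=[(0,2) g=1 f=8, (0,4) g=3 f=10, (1,1) g=1 f=8, (1,4) g=2 f=8]; closed=[(0,3), (1,2), (1,3)]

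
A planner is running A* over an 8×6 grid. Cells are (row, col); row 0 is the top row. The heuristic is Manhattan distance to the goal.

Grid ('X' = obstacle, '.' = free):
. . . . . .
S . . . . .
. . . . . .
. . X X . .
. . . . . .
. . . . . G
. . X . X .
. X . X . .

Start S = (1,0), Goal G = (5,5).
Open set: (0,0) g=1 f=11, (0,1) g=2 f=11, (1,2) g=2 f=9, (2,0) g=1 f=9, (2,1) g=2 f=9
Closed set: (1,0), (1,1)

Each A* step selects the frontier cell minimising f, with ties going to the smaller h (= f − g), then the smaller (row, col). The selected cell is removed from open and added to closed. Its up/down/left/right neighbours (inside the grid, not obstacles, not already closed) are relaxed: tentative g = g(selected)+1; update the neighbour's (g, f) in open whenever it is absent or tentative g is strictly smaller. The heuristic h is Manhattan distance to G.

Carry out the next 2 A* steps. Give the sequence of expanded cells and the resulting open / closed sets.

order=[(1,2) → (1,3)]; open=[(0,0) g=1 f=11, (0,1) g=2 f=11, (0,2) g=3 f=11, (0,3) g=4 f=11, (1,4) g=4 f=9, (2,0) g=1 f=9, (2,1) g=2 f=9, (2,2) g=3 f=9, (2,3) g=4 f=9]; closed=[(1,0), (1,1), (1,2), (1,3)]

step 1: expand (1,2) (f=9, h=7) → closed; open now [(0,0) g=1 f=11, (0,1) g=2 f=11, (0,2) g=3 f=11, (1,3) g=3 f=9, (2,0) g=1 f=9, (2,1) g=2 f=9, (2,2) g=3 f=9]
step 2: expand (1,3) (f=9, h=6) → closed; open now [(0,0) g=1 f=11, (0,1) g=2 f=11, (0,2) g=3 f=11, (0,3) g=4 f=11, (1,4) g=4 f=9, (2,0) g=1 f=9, (2,1) g=2 f=9, (2,2) g=3 f=9, (2,3) g=4 f=9]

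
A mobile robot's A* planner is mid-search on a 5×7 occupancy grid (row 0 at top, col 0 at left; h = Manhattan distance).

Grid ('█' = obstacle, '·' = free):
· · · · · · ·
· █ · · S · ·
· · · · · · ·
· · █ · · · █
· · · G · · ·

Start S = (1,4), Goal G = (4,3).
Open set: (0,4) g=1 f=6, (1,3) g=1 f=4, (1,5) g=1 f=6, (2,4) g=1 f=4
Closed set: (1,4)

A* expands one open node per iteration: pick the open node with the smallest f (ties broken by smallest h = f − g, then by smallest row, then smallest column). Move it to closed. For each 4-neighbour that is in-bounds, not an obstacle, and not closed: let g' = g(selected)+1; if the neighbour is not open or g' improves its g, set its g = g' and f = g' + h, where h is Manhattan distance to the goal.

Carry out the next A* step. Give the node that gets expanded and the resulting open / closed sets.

expanded=(1,3); open=[(0,3) g=2 f=6, (0,4) g=1 f=6, (1,2) g=2 f=6, (1,5) g=1 f=6, (2,3) g=2 f=4, (2,4) g=1 f=4]; closed=[(1,3), (1,4)]

step 1: expand (1,3) (f=4, h=3) → closed; open now [(0,3) g=2 f=6, (0,4) g=1 f=6, (1,2) g=2 f=6, (1,5) g=1 f=6, (2,3) g=2 f=4, (2,4) g=1 f=4]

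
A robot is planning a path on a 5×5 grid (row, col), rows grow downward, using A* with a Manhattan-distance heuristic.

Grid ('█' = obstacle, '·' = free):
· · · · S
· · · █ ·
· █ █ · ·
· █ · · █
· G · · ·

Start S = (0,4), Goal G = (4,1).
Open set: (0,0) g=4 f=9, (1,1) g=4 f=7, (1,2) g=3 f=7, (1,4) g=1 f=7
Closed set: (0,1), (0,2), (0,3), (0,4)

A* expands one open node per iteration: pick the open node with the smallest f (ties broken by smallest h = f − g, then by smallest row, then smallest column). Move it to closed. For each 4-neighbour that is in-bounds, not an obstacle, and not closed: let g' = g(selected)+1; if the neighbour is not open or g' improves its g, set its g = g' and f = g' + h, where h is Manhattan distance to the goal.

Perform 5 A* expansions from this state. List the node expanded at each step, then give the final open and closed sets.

order=[(1,1) → (1,2) → (1,4) → (2,4) → (2,3)]; open=[(0,0) g=4 f=9, (1,0) g=5 f=9, (3,3) g=4 f=7]; closed=[(0,1), (0,2), (0,3), (0,4), (1,1), (1,2), (1,4), (2,3), (2,4)]

step 1: expand (1,1) (f=7, h=3) → closed; open now [(0,0) g=4 f=9, (1,0) g=5 f=9, (1,2) g=3 f=7, (1,4) g=1 f=7]
step 2: expand (1,2) (f=7, h=4) → closed; open now [(0,0) g=4 f=9, (1,0) g=5 f=9, (1,4) g=1 f=7]
step 3: expand (1,4) (f=7, h=6) → closed; open now [(0,0) g=4 f=9, (1,0) g=5 f=9, (2,4) g=2 f=7]
step 4: expand (2,4) (f=7, h=5) → closed; open now [(0,0) g=4 f=9, (1,0) g=5 f=9, (2,3) g=3 f=7]
step 5: expand (2,3) (f=7, h=4) → closed; open now [(0,0) g=4 f=9, (1,0) g=5 f=9, (3,3) g=4 f=7]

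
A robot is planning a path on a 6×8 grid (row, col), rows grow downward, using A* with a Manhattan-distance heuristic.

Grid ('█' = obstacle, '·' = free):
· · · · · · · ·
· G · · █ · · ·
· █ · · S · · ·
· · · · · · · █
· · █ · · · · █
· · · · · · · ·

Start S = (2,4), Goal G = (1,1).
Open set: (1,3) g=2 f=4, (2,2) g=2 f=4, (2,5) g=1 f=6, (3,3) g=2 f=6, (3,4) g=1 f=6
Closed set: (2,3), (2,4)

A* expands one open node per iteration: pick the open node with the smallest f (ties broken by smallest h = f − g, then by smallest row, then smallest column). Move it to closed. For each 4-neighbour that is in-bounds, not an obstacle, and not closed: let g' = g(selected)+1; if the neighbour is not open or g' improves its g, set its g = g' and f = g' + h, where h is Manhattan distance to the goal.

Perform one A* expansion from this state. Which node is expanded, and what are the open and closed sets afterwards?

expanded=(1,3); open=[(0,3) g=3 f=6, (1,2) g=3 f=4, (2,2) g=2 f=4, (2,5) g=1 f=6, (3,3) g=2 f=6, (3,4) g=1 f=6]; closed=[(1,3), (2,3), (2,4)]

step 1: expand (1,3) (f=4, h=2) → closed; open now [(0,3) g=3 f=6, (1,2) g=3 f=4, (2,2) g=2 f=4, (2,5) g=1 f=6, (3,3) g=2 f=6, (3,4) g=1 f=6]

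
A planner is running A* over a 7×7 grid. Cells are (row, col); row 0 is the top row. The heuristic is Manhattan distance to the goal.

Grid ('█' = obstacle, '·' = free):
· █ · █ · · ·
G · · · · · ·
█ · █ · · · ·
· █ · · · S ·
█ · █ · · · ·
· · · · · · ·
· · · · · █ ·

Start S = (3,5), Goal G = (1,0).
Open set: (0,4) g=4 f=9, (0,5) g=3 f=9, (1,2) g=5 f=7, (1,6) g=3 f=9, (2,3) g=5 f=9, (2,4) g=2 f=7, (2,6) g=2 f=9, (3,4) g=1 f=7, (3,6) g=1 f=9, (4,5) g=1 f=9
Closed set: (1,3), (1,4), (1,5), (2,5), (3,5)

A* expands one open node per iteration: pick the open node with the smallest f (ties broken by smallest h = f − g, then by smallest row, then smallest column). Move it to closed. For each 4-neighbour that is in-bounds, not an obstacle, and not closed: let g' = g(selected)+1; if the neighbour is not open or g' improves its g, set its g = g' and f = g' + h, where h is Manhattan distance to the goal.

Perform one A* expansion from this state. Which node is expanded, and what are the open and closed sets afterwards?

expanded=(1,2); open=[(0,2) g=6 f=9, (0,4) g=4 f=9, (0,5) g=3 f=9, (1,1) g=6 f=7, (1,6) g=3 f=9, (2,3) g=5 f=9, (2,4) g=2 f=7, (2,6) g=2 f=9, (3,4) g=1 f=7, (3,6) g=1 f=9, (4,5) g=1 f=9]; closed=[(1,2), (1,3), (1,4), (1,5), (2,5), (3,5)]

step 1: expand (1,2) (f=7, h=2) → closed; open now [(0,2) g=6 f=9, (0,4) g=4 f=9, (0,5) g=3 f=9, (1,1) g=6 f=7, (1,6) g=3 f=9, (2,3) g=5 f=9, (2,4) g=2 f=7, (2,6) g=2 f=9, (3,4) g=1 f=7, (3,6) g=1 f=9, (4,5) g=1 f=9]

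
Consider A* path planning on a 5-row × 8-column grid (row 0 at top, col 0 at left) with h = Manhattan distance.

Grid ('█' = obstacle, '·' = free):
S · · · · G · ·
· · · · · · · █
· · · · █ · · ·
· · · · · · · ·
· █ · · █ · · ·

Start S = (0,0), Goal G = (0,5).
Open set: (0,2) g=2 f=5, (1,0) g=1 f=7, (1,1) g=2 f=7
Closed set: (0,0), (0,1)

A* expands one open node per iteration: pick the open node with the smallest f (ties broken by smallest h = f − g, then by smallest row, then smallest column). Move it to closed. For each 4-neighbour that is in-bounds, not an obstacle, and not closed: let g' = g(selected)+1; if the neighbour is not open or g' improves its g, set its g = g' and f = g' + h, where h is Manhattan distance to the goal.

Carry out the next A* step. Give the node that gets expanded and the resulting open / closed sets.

step 1: expand (0,2) (f=5, h=3) → closed; open now [(0,3) g=3 f=5, (1,0) g=1 f=7, (1,1) g=2 f=7, (1,2) g=3 f=7]

expanded=(0,2); open=[(0,3) g=3 f=5, (1,0) g=1 f=7, (1,1) g=2 f=7, (1,2) g=3 f=7]; closed=[(0,0), (0,1), (0,2)]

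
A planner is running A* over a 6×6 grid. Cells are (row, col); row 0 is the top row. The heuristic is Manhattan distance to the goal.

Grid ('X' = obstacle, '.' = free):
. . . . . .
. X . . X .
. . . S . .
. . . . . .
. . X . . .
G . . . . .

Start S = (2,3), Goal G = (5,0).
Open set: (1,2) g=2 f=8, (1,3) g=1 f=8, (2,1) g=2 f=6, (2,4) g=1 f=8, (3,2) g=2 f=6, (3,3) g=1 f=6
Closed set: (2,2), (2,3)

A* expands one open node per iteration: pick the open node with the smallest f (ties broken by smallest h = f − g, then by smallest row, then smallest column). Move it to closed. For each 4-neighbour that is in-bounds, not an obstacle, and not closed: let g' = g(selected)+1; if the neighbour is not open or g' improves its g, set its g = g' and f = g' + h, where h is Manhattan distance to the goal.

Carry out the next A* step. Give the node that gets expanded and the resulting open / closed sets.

expanded=(2,1); open=[(1,2) g=2 f=8, (1,3) g=1 f=8, (2,0) g=3 f=6, (2,4) g=1 f=8, (3,1) g=3 f=6, (3,2) g=2 f=6, (3,3) g=1 f=6]; closed=[(2,1), (2,2), (2,3)]

step 1: expand (2,1) (f=6, h=4) → closed; open now [(1,2) g=2 f=8, (1,3) g=1 f=8, (2,0) g=3 f=6, (2,4) g=1 f=8, (3,1) g=3 f=6, (3,2) g=2 f=6, (3,3) g=1 f=6]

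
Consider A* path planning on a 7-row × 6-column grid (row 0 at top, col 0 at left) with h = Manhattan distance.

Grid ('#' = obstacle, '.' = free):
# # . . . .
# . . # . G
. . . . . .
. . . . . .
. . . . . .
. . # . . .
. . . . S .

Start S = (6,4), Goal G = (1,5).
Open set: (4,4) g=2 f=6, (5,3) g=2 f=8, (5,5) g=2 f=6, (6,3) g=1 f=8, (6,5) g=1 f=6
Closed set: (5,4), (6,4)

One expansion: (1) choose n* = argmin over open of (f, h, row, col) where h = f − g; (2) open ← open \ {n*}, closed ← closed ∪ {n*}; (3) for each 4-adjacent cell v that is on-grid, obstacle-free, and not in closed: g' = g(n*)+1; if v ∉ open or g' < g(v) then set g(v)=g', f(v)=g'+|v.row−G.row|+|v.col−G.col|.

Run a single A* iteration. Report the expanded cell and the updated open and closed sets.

expanded=(4,4); open=[(3,4) g=3 f=6, (4,3) g=3 f=8, (4,5) g=3 f=6, (5,3) g=2 f=8, (5,5) g=2 f=6, (6,3) g=1 f=8, (6,5) g=1 f=6]; closed=[(4,4), (5,4), (6,4)]

step 1: expand (4,4) (f=6, h=4) → closed; open now [(3,4) g=3 f=6, (4,3) g=3 f=8, (4,5) g=3 f=6, (5,3) g=2 f=8, (5,5) g=2 f=6, (6,3) g=1 f=8, (6,5) g=1 f=6]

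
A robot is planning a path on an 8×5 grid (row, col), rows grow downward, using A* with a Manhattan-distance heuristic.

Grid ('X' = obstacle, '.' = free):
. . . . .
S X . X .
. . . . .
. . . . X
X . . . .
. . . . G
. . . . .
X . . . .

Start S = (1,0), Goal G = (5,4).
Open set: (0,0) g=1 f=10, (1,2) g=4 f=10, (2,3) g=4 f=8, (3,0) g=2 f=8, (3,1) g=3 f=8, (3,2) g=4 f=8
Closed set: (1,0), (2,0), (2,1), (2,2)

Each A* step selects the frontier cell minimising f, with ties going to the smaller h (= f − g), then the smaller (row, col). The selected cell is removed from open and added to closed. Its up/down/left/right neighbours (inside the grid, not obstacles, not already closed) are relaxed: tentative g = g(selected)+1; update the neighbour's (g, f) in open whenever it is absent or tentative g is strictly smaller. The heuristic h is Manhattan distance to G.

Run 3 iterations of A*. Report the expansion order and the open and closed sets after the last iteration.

order=[(2,3) → (2,4) → (3,3)]; open=[(0,0) g=1 f=10, (1,2) g=4 f=10, (1,4) g=6 f=10, (3,0) g=2 f=8, (3,1) g=3 f=8, (3,2) g=4 f=8, (4,3) g=6 f=8]; closed=[(1,0), (2,0), (2,1), (2,2), (2,3), (2,4), (3,3)]

step 1: expand (2,3) (f=8, h=4) → closed; open now [(0,0) g=1 f=10, (1,2) g=4 f=10, (2,4) g=5 f=8, (3,0) g=2 f=8, (3,1) g=3 f=8, (3,2) g=4 f=8, (3,3) g=5 f=8]
step 2: expand (2,4) (f=8, h=3) → closed; open now [(0,0) g=1 f=10, (1,2) g=4 f=10, (1,4) g=6 f=10, (3,0) g=2 f=8, (3,1) g=3 f=8, (3,2) g=4 f=8, (3,3) g=5 f=8]
step 3: expand (3,3) (f=8, h=3) → closed; open now [(0,0) g=1 f=10, (1,2) g=4 f=10, (1,4) g=6 f=10, (3,0) g=2 f=8, (3,1) g=3 f=8, (3,2) g=4 f=8, (4,3) g=6 f=8]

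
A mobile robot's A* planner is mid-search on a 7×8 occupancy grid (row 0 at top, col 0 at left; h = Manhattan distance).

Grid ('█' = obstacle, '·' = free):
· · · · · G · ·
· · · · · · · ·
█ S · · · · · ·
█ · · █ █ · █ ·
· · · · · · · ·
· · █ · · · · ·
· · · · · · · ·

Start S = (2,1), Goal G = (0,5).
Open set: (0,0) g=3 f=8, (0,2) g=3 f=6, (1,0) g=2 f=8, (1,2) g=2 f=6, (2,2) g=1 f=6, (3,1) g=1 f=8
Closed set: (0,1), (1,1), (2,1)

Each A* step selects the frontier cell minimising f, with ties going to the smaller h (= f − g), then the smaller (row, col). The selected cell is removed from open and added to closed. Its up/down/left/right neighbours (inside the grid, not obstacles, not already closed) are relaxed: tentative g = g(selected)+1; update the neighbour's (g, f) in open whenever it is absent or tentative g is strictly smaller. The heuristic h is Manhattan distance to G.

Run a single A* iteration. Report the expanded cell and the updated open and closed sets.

step 1: expand (0,2) (f=6, h=3) → closed; open now [(0,0) g=3 f=8, (0,3) g=4 f=6, (1,0) g=2 f=8, (1,2) g=2 f=6, (2,2) g=1 f=6, (3,1) g=1 f=8]

expanded=(0,2); open=[(0,0) g=3 f=8, (0,3) g=4 f=6, (1,0) g=2 f=8, (1,2) g=2 f=6, (2,2) g=1 f=6, (3,1) g=1 f=8]; closed=[(0,1), (0,2), (1,1), (2,1)]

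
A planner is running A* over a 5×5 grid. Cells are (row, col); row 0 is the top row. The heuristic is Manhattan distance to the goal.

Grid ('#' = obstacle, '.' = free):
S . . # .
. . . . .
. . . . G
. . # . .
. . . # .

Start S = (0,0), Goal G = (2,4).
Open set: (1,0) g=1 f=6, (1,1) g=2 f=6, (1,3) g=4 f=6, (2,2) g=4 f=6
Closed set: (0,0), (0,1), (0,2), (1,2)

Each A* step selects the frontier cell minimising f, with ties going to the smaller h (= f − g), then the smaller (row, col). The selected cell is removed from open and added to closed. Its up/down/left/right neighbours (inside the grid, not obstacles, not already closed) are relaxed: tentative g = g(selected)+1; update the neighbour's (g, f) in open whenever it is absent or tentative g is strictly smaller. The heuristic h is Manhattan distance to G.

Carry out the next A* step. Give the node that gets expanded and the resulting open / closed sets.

step 1: expand (1,3) (f=6, h=2) → closed; open now [(1,0) g=1 f=6, (1,1) g=2 f=6, (1,4) g=5 f=6, (2,2) g=4 f=6, (2,3) g=5 f=6]

expanded=(1,3); open=[(1,0) g=1 f=6, (1,1) g=2 f=6, (1,4) g=5 f=6, (2,2) g=4 f=6, (2,3) g=5 f=6]; closed=[(0,0), (0,1), (0,2), (1,2), (1,3)]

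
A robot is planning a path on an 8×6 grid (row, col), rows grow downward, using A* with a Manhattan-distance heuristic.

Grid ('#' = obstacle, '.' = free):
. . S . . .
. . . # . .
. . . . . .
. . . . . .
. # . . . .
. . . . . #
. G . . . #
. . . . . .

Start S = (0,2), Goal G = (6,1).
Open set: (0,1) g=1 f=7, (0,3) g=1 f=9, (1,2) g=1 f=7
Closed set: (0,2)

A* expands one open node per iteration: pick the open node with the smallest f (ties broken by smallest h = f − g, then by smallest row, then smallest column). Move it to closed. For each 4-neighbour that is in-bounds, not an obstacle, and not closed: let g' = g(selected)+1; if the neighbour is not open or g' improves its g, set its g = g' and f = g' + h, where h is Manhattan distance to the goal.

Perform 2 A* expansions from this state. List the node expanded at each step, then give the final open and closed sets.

step 1: expand (0,1) (f=7, h=6) → closed; open now [(0,0) g=2 f=9, (0,3) g=1 f=9, (1,1) g=2 f=7, (1,2) g=1 f=7]
step 2: expand (1,1) (f=7, h=5) → closed; open now [(0,0) g=2 f=9, (0,3) g=1 f=9, (1,0) g=3 f=9, (1,2) g=1 f=7, (2,1) g=3 f=7]

order=[(0,1) → (1,1)]; open=[(0,0) g=2 f=9, (0,3) g=1 f=9, (1,0) g=3 f=9, (1,2) g=1 f=7, (2,1) g=3 f=7]; closed=[(0,1), (0,2), (1,1)]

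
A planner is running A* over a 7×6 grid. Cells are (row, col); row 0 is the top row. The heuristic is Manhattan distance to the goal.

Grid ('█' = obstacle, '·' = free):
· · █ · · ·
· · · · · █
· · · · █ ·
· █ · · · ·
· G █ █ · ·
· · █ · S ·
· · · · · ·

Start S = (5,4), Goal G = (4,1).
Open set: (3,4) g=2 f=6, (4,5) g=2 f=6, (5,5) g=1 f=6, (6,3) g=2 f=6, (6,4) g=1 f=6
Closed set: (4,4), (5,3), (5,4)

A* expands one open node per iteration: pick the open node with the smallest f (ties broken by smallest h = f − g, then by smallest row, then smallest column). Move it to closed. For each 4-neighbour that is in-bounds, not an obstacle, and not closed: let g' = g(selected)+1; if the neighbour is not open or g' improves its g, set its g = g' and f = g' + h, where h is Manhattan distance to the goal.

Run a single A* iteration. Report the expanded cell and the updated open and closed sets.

expanded=(3,4); open=[(3,3) g=3 f=6, (3,5) g=3 f=8, (4,5) g=2 f=6, (5,5) g=1 f=6, (6,3) g=2 f=6, (6,4) g=1 f=6]; closed=[(3,4), (4,4), (5,3), (5,4)]

step 1: expand (3,4) (f=6, h=4) → closed; open now [(3,3) g=3 f=6, (3,5) g=3 f=8, (4,5) g=2 f=6, (5,5) g=1 f=6, (6,3) g=2 f=6, (6,4) g=1 f=6]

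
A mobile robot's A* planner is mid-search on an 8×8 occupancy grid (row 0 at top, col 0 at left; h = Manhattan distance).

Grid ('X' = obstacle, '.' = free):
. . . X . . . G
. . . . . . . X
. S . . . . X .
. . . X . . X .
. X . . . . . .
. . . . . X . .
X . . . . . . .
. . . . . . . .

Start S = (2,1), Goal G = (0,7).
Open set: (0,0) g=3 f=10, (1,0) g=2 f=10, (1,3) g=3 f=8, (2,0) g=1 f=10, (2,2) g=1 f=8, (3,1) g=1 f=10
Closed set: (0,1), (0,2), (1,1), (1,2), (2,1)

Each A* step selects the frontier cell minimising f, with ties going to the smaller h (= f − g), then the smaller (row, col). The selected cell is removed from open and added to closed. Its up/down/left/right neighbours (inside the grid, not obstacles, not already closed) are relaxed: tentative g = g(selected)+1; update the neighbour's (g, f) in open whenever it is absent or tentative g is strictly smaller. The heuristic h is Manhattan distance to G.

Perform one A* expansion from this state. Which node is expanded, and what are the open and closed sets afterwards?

expanded=(1,3); open=[(0,0) g=3 f=10, (1,0) g=2 f=10, (1,4) g=4 f=8, (2,0) g=1 f=10, (2,2) g=1 f=8, (2,3) g=4 f=10, (3,1) g=1 f=10]; closed=[(0,1), (0,2), (1,1), (1,2), (1,3), (2,1)]

step 1: expand (1,3) (f=8, h=5) → closed; open now [(0,0) g=3 f=10, (1,0) g=2 f=10, (1,4) g=4 f=8, (2,0) g=1 f=10, (2,2) g=1 f=8, (2,3) g=4 f=10, (3,1) g=1 f=10]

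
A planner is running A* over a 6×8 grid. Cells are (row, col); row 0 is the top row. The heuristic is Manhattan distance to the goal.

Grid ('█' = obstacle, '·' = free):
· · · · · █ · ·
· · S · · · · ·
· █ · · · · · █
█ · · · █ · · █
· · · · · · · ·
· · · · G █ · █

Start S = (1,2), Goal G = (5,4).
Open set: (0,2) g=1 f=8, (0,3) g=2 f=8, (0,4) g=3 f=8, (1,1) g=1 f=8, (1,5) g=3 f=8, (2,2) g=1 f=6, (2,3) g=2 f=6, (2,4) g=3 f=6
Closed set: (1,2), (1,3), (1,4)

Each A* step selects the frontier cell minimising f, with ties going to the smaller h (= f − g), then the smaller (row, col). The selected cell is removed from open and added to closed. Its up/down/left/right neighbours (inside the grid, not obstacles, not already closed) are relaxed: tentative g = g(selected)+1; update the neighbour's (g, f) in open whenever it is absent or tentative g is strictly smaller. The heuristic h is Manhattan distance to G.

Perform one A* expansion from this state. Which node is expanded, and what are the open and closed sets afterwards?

step 1: expand (2,4) (f=6, h=3) → closed; open now [(0,2) g=1 f=8, (0,3) g=2 f=8, (0,4) g=3 f=8, (1,1) g=1 f=8, (1,5) g=3 f=8, (2,2) g=1 f=6, (2,3) g=2 f=6, (2,5) g=4 f=8]

expanded=(2,4); open=[(0,2) g=1 f=8, (0,3) g=2 f=8, (0,4) g=3 f=8, (1,1) g=1 f=8, (1,5) g=3 f=8, (2,2) g=1 f=6, (2,3) g=2 f=6, (2,5) g=4 f=8]; closed=[(1,2), (1,3), (1,4), (2,4)]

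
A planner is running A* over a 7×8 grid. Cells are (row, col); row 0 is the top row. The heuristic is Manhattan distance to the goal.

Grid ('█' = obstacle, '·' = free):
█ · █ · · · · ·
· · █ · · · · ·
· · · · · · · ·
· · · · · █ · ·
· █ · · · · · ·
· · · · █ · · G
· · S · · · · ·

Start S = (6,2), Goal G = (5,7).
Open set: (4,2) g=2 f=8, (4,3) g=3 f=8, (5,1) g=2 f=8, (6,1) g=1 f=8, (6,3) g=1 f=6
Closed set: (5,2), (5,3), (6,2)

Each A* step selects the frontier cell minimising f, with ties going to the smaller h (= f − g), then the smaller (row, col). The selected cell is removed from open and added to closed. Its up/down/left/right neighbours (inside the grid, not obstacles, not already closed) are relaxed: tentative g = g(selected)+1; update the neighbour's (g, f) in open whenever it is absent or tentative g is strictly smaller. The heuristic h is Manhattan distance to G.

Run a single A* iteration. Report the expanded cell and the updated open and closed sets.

expanded=(6,3); open=[(4,2) g=2 f=8, (4,3) g=3 f=8, (5,1) g=2 f=8, (6,1) g=1 f=8, (6,4) g=2 f=6]; closed=[(5,2), (5,3), (6,2), (6,3)]

step 1: expand (6,3) (f=6, h=5) → closed; open now [(4,2) g=2 f=8, (4,3) g=3 f=8, (5,1) g=2 f=8, (6,1) g=1 f=8, (6,4) g=2 f=6]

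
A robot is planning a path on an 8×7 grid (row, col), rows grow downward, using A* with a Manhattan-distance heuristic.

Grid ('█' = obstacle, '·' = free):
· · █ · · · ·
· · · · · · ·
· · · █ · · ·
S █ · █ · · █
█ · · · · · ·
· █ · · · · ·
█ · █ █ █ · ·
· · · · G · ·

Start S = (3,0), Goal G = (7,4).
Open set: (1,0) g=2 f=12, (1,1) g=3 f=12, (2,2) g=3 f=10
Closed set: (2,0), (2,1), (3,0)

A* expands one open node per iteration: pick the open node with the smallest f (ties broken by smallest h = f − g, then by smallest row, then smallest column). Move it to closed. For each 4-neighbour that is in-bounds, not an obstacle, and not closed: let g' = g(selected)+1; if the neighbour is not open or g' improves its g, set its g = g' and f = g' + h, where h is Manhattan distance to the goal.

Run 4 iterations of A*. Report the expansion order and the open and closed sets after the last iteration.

order=[(2,2) → (3,2) → (4,2) → (4,3)]; open=[(1,0) g=2 f=12, (1,1) g=3 f=12, (1,2) g=4 f=12, (4,1) g=6 f=12, (4,4) g=7 f=10, (5,2) g=6 f=10, (5,3) g=7 f=10]; closed=[(2,0), (2,1), (2,2), (3,0), (3,2), (4,2), (4,3)]

step 1: expand (2,2) (f=10, h=7) → closed; open now [(1,0) g=2 f=12, (1,1) g=3 f=12, (1,2) g=4 f=12, (3,2) g=4 f=10]
step 2: expand (3,2) (f=10, h=6) → closed; open now [(1,0) g=2 f=12, (1,1) g=3 f=12, (1,2) g=4 f=12, (4,2) g=5 f=10]
step 3: expand (4,2) (f=10, h=5) → closed; open now [(1,0) g=2 f=12, (1,1) g=3 f=12, (1,2) g=4 f=12, (4,1) g=6 f=12, (4,3) g=6 f=10, (5,2) g=6 f=10]
step 4: expand (4,3) (f=10, h=4) → closed; open now [(1,0) g=2 f=12, (1,1) g=3 f=12, (1,2) g=4 f=12, (4,1) g=6 f=12, (4,4) g=7 f=10, (5,2) g=6 f=10, (5,3) g=7 f=10]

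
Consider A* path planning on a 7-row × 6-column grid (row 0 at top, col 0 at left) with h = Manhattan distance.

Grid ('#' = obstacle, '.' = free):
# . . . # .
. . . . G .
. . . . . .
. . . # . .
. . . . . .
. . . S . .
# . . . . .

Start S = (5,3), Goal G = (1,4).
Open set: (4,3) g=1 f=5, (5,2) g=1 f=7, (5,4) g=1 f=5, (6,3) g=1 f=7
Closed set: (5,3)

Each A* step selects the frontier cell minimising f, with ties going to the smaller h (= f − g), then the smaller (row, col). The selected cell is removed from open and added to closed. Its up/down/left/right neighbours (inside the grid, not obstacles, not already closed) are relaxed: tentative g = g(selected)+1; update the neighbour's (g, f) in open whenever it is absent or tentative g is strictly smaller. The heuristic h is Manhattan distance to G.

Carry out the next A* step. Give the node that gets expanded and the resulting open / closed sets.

expanded=(4,3); open=[(4,2) g=2 f=7, (4,4) g=2 f=5, (5,2) g=1 f=7, (5,4) g=1 f=5, (6,3) g=1 f=7]; closed=[(4,3), (5,3)]

step 1: expand (4,3) (f=5, h=4) → closed; open now [(4,2) g=2 f=7, (4,4) g=2 f=5, (5,2) g=1 f=7, (5,4) g=1 f=5, (6,3) g=1 f=7]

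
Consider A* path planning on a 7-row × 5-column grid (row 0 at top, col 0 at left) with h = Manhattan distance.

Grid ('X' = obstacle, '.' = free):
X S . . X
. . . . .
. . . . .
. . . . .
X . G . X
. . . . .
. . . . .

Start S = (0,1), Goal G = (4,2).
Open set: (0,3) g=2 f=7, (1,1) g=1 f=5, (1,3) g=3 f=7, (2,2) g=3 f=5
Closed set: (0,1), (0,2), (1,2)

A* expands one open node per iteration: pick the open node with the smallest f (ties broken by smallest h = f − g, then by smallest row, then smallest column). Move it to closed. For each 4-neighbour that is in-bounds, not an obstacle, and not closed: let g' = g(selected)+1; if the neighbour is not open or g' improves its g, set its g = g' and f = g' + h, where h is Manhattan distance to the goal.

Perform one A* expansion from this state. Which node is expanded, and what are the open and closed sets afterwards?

step 1: expand (2,2) (f=5, h=2) → closed; open now [(0,3) g=2 f=7, (1,1) g=1 f=5, (1,3) g=3 f=7, (2,1) g=4 f=7, (2,3) g=4 f=7, (3,2) g=4 f=5]

expanded=(2,2); open=[(0,3) g=2 f=7, (1,1) g=1 f=5, (1,3) g=3 f=7, (2,1) g=4 f=7, (2,3) g=4 f=7, (3,2) g=4 f=5]; closed=[(0,1), (0,2), (1,2), (2,2)]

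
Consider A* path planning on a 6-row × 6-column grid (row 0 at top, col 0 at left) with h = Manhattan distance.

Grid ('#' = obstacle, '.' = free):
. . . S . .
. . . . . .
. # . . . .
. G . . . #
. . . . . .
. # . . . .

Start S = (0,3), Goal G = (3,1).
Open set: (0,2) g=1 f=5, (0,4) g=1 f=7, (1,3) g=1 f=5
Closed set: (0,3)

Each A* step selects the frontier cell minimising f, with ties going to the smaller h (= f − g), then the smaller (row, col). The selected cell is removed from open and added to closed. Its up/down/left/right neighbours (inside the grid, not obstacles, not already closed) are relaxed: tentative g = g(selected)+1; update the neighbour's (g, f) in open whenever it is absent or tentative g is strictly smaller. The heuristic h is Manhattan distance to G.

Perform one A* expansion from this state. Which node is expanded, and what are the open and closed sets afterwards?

step 1: expand (0,2) (f=5, h=4) → closed; open now [(0,1) g=2 f=5, (0,4) g=1 f=7, (1,2) g=2 f=5, (1,3) g=1 f=5]

expanded=(0,2); open=[(0,1) g=2 f=5, (0,4) g=1 f=7, (1,2) g=2 f=5, (1,3) g=1 f=5]; closed=[(0,2), (0,3)]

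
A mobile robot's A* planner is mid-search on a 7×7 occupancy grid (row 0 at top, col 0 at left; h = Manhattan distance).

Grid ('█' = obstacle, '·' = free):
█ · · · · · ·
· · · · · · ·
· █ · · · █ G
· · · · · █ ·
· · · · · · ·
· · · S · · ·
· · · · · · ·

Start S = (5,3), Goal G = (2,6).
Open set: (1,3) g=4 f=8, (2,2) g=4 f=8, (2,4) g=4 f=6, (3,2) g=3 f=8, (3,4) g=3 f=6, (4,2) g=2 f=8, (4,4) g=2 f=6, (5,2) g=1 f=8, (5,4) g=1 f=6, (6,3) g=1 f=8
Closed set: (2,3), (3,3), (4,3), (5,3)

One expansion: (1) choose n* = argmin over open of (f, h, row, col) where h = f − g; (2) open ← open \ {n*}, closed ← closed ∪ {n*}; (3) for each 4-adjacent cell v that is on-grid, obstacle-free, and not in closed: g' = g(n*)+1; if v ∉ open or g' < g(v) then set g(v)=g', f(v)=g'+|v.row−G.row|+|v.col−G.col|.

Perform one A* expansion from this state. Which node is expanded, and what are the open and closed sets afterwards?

step 1: expand (2,4) (f=6, h=2) → closed; open now [(1,3) g=4 f=8, (1,4) g=5 f=8, (2,2) g=4 f=8, (3,2) g=3 f=8, (3,4) g=3 f=6, (4,2) g=2 f=8, (4,4) g=2 f=6, (5,2) g=1 f=8, (5,4) g=1 f=6, (6,3) g=1 f=8]

expanded=(2,4); open=[(1,3) g=4 f=8, (1,4) g=5 f=8, (2,2) g=4 f=8, (3,2) g=3 f=8, (3,4) g=3 f=6, (4,2) g=2 f=8, (4,4) g=2 f=6, (5,2) g=1 f=8, (5,4) g=1 f=6, (6,3) g=1 f=8]; closed=[(2,3), (2,4), (3,3), (4,3), (5,3)]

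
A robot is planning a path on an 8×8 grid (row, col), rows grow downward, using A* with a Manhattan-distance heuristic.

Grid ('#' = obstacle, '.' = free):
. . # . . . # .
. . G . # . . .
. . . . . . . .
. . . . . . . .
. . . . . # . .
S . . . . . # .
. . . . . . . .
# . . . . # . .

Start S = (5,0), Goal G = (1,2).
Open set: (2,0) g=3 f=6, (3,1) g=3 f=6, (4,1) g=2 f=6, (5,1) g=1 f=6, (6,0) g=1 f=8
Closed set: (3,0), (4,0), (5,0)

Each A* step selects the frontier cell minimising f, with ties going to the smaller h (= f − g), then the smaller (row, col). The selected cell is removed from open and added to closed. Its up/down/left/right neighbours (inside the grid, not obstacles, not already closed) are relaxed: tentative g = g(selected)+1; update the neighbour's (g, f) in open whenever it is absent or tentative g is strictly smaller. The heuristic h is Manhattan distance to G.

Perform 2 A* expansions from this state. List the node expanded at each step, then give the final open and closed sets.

order=[(2,0) → (1,0)]; open=[(0,0) g=5 f=8, (1,1) g=5 f=6, (2,1) g=4 f=6, (3,1) g=3 f=6, (4,1) g=2 f=6, (5,1) g=1 f=6, (6,0) g=1 f=8]; closed=[(1,0), (2,0), (3,0), (4,0), (5,0)]

step 1: expand (2,0) (f=6, h=3) → closed; open now [(1,0) g=4 f=6, (2,1) g=4 f=6, (3,1) g=3 f=6, (4,1) g=2 f=6, (5,1) g=1 f=6, (6,0) g=1 f=8]
step 2: expand (1,0) (f=6, h=2) → closed; open now [(0,0) g=5 f=8, (1,1) g=5 f=6, (2,1) g=4 f=6, (3,1) g=3 f=6, (4,1) g=2 f=6, (5,1) g=1 f=6, (6,0) g=1 f=8]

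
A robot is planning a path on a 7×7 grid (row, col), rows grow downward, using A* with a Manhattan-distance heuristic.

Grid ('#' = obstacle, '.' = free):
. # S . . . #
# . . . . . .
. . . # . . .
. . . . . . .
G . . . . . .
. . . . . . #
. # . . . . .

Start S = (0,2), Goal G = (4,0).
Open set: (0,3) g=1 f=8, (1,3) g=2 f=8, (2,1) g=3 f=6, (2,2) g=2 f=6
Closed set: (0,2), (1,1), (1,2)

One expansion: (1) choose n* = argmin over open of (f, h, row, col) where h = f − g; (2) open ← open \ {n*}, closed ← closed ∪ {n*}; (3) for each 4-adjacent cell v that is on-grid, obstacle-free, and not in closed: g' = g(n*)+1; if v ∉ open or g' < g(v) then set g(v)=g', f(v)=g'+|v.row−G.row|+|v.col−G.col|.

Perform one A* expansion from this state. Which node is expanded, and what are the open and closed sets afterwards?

expanded=(2,1); open=[(0,3) g=1 f=8, (1,3) g=2 f=8, (2,0) g=4 f=6, (2,2) g=2 f=6, (3,1) g=4 f=6]; closed=[(0,2), (1,1), (1,2), (2,1)]

step 1: expand (2,1) (f=6, h=3) → closed; open now [(0,3) g=1 f=8, (1,3) g=2 f=8, (2,0) g=4 f=6, (2,2) g=2 f=6, (3,1) g=4 f=6]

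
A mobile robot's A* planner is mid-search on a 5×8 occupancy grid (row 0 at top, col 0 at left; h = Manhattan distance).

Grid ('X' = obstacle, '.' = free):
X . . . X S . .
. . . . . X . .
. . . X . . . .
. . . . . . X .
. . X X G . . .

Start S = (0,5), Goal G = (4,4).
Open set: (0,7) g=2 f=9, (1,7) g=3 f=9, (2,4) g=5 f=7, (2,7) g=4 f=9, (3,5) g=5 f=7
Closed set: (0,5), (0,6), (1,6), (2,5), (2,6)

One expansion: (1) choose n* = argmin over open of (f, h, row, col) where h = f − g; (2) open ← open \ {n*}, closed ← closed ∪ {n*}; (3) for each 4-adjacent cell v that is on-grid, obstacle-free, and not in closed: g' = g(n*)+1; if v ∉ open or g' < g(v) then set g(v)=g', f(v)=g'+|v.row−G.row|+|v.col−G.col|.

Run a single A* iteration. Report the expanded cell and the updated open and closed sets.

step 1: expand (2,4) (f=7, h=2) → closed; open now [(0,7) g=2 f=9, (1,4) g=6 f=9, (1,7) g=3 f=9, (2,7) g=4 f=9, (3,4) g=6 f=7, (3,5) g=5 f=7]

expanded=(2,4); open=[(0,7) g=2 f=9, (1,4) g=6 f=9, (1,7) g=3 f=9, (2,7) g=4 f=9, (3,4) g=6 f=7, (3,5) g=5 f=7]; closed=[(0,5), (0,6), (1,6), (2,4), (2,5), (2,6)]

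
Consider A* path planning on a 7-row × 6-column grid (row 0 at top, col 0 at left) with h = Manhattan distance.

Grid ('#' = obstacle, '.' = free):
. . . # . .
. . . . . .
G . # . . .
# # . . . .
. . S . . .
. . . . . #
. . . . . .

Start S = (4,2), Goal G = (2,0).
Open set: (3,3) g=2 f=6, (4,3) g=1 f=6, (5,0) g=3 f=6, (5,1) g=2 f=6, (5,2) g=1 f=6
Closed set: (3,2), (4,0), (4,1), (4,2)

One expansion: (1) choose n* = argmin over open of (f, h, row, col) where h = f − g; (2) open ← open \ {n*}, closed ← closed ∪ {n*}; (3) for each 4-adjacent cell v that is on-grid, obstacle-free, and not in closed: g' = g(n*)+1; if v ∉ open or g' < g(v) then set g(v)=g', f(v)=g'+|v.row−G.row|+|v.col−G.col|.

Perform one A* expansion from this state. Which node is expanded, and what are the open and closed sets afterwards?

step 1: expand (5,0) (f=6, h=3) → closed; open now [(3,3) g=2 f=6, (4,3) g=1 f=6, (5,1) g=2 f=6, (5,2) g=1 f=6, (6,0) g=4 f=8]

expanded=(5,0); open=[(3,3) g=2 f=6, (4,3) g=1 f=6, (5,1) g=2 f=6, (5,2) g=1 f=6, (6,0) g=4 f=8]; closed=[(3,2), (4,0), (4,1), (4,2), (5,0)]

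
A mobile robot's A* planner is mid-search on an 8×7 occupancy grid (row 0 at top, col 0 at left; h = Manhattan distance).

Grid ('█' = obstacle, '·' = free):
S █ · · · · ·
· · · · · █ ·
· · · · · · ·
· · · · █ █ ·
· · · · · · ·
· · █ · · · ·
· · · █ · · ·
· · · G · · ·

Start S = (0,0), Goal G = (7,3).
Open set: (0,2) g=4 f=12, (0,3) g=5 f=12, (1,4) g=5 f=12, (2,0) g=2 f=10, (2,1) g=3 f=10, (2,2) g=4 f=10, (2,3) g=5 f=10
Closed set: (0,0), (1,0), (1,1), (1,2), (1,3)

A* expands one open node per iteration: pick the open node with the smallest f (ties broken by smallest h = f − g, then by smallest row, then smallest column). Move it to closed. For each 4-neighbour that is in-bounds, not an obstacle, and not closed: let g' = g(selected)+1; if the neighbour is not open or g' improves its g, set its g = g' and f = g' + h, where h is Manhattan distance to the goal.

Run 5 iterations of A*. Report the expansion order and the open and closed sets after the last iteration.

order=[(2,3) → (3,3) → (4,3) → (5,3) → (2,2)]; open=[(0,2) g=4 f=12, (0,3) g=5 f=12, (1,4) g=5 f=12, (2,0) g=2 f=10, (2,1) g=3 f=10, (2,4) g=6 f=12, (3,2) g=5 f=10, (4,2) g=8 f=12, (4,4) g=8 f=12, (5,4) g=9 f=12]; closed=[(0,0), (1,0), (1,1), (1,2), (1,3), (2,2), (2,3), (3,3), (4,3), (5,3)]

step 1: expand (2,3) (f=10, h=5) → closed; open now [(0,2) g=4 f=12, (0,3) g=5 f=12, (1,4) g=5 f=12, (2,0) g=2 f=10, (2,1) g=3 f=10, (2,2) g=4 f=10, (2,4) g=6 f=12, (3,3) g=6 f=10]
step 2: expand (3,3) (f=10, h=4) → closed; open now [(0,2) g=4 f=12, (0,3) g=5 f=12, (1,4) g=5 f=12, (2,0) g=2 f=10, (2,1) g=3 f=10, (2,2) g=4 f=10, (2,4) g=6 f=12, (3,2) g=7 f=12, (4,3) g=7 f=10]
step 3: expand (4,3) (f=10, h=3) → closed; open now [(0,2) g=4 f=12, (0,3) g=5 f=12, (1,4) g=5 f=12, (2,0) g=2 f=10, (2,1) g=3 f=10, (2,2) g=4 f=10, (2,4) g=6 f=12, (3,2) g=7 f=12, (4,2) g=8 f=12, (4,4) g=8 f=12, (5,3) g=8 f=10]
step 4: expand (5,3) (f=10, h=2) → closed; open now [(0,2) g=4 f=12, (0,3) g=5 f=12, (1,4) g=5 f=12, (2,0) g=2 f=10, (2,1) g=3 f=10, (2,2) g=4 f=10, (2,4) g=6 f=12, (3,2) g=7 f=12, (4,2) g=8 f=12, (4,4) g=8 f=12, (5,4) g=9 f=12]
step 5: expand (2,2) (f=10, h=6) → closed; open now [(0,2) g=4 f=12, (0,3) g=5 f=12, (1,4) g=5 f=12, (2,0) g=2 f=10, (2,1) g=3 f=10, (2,4) g=6 f=12, (3,2) g=5 f=10, (4,2) g=8 f=12, (4,4) g=8 f=12, (5,4) g=9 f=12]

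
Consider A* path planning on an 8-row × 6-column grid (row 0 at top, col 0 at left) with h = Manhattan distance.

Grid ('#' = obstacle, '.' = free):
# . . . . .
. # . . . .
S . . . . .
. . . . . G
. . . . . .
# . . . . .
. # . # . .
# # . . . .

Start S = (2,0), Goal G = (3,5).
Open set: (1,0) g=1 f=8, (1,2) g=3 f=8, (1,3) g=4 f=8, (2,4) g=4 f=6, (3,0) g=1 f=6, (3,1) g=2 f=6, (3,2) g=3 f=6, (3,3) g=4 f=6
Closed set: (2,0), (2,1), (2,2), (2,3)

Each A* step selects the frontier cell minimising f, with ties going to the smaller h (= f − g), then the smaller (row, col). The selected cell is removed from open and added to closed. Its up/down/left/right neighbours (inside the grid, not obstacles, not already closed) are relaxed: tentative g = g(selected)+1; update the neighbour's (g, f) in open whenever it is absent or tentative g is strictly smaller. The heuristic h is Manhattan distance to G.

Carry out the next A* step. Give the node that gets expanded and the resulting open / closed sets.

expanded=(2,4); open=[(1,0) g=1 f=8, (1,2) g=3 f=8, (1,3) g=4 f=8, (1,4) g=5 f=8, (2,5) g=5 f=6, (3,0) g=1 f=6, (3,1) g=2 f=6, (3,2) g=3 f=6, (3,3) g=4 f=6, (3,4) g=5 f=6]; closed=[(2,0), (2,1), (2,2), (2,3), (2,4)]

step 1: expand (2,4) (f=6, h=2) → closed; open now [(1,0) g=1 f=8, (1,2) g=3 f=8, (1,3) g=4 f=8, (1,4) g=5 f=8, (2,5) g=5 f=6, (3,0) g=1 f=6, (3,1) g=2 f=6, (3,2) g=3 f=6, (3,3) g=4 f=6, (3,4) g=5 f=6]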